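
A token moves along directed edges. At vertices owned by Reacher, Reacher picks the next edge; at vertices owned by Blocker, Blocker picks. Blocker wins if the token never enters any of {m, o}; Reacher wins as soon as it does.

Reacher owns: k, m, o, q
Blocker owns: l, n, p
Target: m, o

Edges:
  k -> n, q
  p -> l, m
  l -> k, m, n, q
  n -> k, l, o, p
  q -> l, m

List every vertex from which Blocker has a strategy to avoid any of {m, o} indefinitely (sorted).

A0 = {m, o}
A1: add {q} — q (Reacher) has q→m.
A2: add {k} — k (Reacher) has k→q.
A3 = A2; e.g. l (Blocker) can still go to n. Fixed point.
Reacher's attractor = {k, m, o, q}; Blocker avoids the target exactly from the complement.

l, n, p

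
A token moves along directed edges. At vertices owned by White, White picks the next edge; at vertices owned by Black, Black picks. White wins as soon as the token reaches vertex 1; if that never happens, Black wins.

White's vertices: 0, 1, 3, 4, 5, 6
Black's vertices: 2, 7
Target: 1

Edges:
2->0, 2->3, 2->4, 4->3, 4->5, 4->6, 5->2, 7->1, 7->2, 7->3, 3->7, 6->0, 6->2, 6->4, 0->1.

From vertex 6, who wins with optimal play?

White

A0 = {1}
A1: add {0} — 0 (White) has 0→1.
A2: add {6} — 6 (White) has 6→0.
6 ∈ A2, so White can force the target.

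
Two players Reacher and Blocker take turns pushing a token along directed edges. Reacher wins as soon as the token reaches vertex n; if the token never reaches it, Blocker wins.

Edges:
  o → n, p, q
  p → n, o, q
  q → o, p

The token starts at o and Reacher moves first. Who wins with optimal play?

Track states (vertex, player-to-move).
A0 = {(n,Reacher), (n,Blocker)}
A1: add {(o,Reacher), (p,Reacher)}.
(o,Reacher) ∈ A1 ⇒ Reacher forces the target.

Reacher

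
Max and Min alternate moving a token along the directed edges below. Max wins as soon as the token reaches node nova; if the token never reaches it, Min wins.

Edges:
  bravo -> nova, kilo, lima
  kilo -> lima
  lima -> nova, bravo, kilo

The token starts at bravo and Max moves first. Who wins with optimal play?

Track states (vertex, player-to-move).
A0 = {(nova,Max), (nova,Min)}
A1: add {(bravo,Max), (lima,Max)}.
(bravo,Max) ∈ A1 ⇒ Max forces the target.

Max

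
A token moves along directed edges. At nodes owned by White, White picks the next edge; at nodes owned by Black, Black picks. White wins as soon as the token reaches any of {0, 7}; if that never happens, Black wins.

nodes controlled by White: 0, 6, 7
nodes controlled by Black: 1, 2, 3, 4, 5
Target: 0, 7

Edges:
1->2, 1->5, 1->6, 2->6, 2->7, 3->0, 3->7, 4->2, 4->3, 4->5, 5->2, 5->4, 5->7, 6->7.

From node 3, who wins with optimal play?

White

A0 = {0, 7}
A1: add {3, 6} — 3 (Black): all of {0, 7} already in; 6 (White) has 6→7.
3 ∈ A1, so White can force the target.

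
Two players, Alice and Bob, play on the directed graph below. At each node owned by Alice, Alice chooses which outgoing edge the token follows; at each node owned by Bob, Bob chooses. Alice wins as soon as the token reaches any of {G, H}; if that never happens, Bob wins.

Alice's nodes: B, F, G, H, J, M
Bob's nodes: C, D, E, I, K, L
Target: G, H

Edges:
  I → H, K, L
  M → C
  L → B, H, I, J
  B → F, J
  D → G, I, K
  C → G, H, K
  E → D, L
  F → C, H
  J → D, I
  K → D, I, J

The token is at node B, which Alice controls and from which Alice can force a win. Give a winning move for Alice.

F

A0 = {G, H}
A1: add {F} — F (Alice) has F→H.
A2: add {B} — B (Alice) has B→F.
A3 = A2; e.g. C (Bob) can still go to K. Fixed point.
From B, successor F is in the attractor (rank 1); the other successor J is not.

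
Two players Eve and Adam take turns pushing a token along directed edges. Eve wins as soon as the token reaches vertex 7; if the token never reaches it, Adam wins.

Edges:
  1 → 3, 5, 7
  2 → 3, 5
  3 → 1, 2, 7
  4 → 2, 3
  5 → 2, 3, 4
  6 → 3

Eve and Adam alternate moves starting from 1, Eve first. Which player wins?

Track states (vertex, player-to-move).
A0 = {(7,Eve), (7,Adam)}
A1: add {(1,Eve), (3,Eve)}.
(1,Eve) ∈ A1 ⇒ Eve forces the target.

Eve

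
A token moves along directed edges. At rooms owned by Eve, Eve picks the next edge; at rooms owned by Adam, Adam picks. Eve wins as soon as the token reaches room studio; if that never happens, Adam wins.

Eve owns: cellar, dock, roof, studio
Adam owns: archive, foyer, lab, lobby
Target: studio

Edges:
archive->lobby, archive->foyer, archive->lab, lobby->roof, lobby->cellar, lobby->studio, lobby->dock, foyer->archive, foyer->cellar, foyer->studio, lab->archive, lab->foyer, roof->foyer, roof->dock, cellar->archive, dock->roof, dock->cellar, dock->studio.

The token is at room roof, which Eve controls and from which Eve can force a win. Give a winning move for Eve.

A0 = {studio}
A1: add {dock} — dock (Eve) has dock→studio.
A2: add {roof} — roof (Eve) has roof→dock.
A3 = A2; e.g. archive (Adam) can still go to lobby. Fixed point.
From roof, successor dock is in the attractor (rank 1); the other successor foyer is not.

dock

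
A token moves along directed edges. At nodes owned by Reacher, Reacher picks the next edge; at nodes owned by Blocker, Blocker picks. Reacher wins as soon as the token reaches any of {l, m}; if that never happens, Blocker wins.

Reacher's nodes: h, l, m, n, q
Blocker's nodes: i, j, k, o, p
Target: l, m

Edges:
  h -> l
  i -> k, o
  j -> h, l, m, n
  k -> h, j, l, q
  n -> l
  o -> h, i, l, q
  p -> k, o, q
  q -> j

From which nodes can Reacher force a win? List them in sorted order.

h, j, k, l, m, n, q

A0 = {l, m}
A1: add {h, n} — h (Reacher) has h→l; n (Reacher) has n→l.
A2: add {j} — j (Blocker): all of {h, l, m, n} already in.
A3: add {q} — q (Reacher) has q→j.
A4: add {k} — k (Blocker): all of {h, j, l, q} already in.
A5 = A4; e.g. i (Blocker) can still go to o. Fixed point.
Reacher's winning region = {h, j, k, l, m, n, q}.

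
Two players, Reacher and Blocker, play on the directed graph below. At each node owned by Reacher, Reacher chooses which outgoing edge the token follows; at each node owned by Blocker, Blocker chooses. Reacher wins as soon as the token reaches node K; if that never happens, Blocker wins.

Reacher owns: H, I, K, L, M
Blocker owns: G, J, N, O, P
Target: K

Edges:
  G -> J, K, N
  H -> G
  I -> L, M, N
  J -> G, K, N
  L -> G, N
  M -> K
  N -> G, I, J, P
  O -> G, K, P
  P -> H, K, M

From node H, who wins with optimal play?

A0 = {K}
A1: add {M} — M (Reacher) has M→K.
A2: add {I} — I (Reacher) has I→M.
A3 = A2; e.g. G (Blocker) can still go to J. Fixed point.
H never enters the attractor, so Blocker can avoid the target forever.

Blocker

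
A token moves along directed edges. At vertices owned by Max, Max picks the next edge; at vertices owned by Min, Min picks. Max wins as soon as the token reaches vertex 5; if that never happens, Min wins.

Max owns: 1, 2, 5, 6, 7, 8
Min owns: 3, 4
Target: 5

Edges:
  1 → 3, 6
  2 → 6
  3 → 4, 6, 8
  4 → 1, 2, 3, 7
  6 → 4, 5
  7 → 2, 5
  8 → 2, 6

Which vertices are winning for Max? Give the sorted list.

1, 2, 5, 6, 7, 8

A0 = {5}
A1: add {6, 7} — 6 (Max) has 6→5; 7 (Max) has 7→5.
A2: add {1, 2, 8} — 1 (Max) has 1→6; 2 (Max) has 2→6; 8 (Max) has 8→6.
A3 = A2; e.g. 3 (Min) can still go to 4. Fixed point.
Max's winning region = {1, 2, 5, 6, 7, 8}.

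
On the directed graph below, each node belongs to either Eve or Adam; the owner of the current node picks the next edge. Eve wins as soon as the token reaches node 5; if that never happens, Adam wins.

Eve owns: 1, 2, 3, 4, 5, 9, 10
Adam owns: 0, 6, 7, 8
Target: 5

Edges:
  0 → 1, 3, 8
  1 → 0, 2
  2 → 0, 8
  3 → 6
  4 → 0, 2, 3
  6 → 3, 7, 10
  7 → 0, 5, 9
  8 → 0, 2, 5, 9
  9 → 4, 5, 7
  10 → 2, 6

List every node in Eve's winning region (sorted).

5, 9

A0 = {5}
A1: add {9} — 9 (Eve) has 9→5.
A2 = A1; e.g. 0 (Adam) can still go to 1. Fixed point.
Eve's winning region = {5, 9}.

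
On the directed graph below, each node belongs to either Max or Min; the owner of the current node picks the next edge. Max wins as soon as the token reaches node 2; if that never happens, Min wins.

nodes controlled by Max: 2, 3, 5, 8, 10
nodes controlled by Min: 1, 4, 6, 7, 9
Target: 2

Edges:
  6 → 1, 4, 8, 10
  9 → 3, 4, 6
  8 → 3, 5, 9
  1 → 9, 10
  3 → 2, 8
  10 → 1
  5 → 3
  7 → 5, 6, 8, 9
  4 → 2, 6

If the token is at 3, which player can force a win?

A0 = {2}
A1: add {3} — 3 (Max) has 3→2.
3 ∈ A1, so Max can force the target.

Max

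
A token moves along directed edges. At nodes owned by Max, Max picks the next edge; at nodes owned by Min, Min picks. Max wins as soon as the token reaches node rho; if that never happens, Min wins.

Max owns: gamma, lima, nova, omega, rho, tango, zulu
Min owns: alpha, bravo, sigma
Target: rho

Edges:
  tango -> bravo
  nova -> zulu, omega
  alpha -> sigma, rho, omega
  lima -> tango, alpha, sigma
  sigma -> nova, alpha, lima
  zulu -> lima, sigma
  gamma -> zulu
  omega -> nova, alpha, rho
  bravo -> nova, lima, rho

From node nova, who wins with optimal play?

Max

A0 = {rho}
A1: add {omega} — omega (Max) has omega→rho.
A2: add {nova} — nova (Max) has nova→omega.
A3 = A2; e.g. tango (Max) has no edge into A2. Fixed point.
nova ∈ A2, so Max can force the target.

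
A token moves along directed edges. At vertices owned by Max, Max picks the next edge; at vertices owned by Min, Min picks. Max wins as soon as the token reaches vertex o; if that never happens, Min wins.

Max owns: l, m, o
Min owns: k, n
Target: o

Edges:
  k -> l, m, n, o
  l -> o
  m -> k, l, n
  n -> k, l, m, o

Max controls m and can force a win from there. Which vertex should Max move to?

A0 = {o}
A1: add {l} — l (Max) has l→o.
A2: add {m} — m (Max) has m→l.
A3 = A2; e.g. k (Min) can still go to n. Fixed point.
From m, successor l is in the attractor (rank 1); the other successors k, n are not.

l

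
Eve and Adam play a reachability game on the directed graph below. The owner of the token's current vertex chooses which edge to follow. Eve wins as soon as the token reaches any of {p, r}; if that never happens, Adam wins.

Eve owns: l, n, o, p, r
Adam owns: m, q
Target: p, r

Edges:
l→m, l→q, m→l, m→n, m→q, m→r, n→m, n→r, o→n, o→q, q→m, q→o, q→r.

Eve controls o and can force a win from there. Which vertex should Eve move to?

A0 = {p, r}
A1: add {n} — n (Eve) has n→r.
A2: add {o} — o (Eve) has o→n.
A3 = A2; e.g. l (Eve) has no edge into A2. Fixed point.
From o, successor n is in the attractor (rank 1); the other successor q is not.

n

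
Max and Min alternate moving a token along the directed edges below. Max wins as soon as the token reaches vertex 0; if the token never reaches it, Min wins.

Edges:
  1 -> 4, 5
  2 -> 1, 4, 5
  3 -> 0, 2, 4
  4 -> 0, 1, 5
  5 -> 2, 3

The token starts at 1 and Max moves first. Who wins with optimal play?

Min

Track states (vertex, player-to-move).
A0 = {(0,Max), (0,Min)}
A1: add {(3,Max), (4,Max)}.
A2 = A1; e.g. (1,Max) stays out. (1,Max) never enters ⇒ Min avoids the target.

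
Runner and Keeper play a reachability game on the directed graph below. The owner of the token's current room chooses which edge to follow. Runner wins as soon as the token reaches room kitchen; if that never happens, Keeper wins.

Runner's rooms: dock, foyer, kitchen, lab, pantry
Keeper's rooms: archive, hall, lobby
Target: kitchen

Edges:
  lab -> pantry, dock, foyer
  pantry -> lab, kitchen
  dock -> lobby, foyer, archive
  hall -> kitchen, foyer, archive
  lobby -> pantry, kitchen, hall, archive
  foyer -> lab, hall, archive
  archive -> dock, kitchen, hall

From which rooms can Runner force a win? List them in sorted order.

A0 = {kitchen}
A1: add {pantry} — pantry (Runner) has pantry→kitchen.
A2: add {lab} — lab (Runner) has lab→pantry.
A3: add {foyer} — foyer (Runner) has foyer→lab.
A4: add {dock} — dock (Runner) has dock→foyer.
A5 = A4; e.g. hall (Keeper) can still go to archive. Fixed point.
Runner's winning region = {dock, foyer, kitchen, lab, pantry}.

dock, foyer, kitchen, lab, pantry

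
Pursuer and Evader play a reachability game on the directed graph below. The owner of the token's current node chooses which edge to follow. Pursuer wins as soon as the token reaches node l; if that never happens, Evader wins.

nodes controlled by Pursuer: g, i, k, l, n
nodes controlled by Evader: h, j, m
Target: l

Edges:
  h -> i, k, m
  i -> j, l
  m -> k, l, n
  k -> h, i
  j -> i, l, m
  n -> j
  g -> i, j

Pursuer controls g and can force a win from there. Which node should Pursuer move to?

i

A0 = {l}
A1: add {i} — i (Pursuer) has i→l.
A2: add {g, k} — g (Pursuer) has g→i; k (Pursuer) has k→i.
A3 = A2; e.g. h (Evader) can still go to m. Fixed point.
From g, successor i is in the attractor (rank 1); the other successor j is not.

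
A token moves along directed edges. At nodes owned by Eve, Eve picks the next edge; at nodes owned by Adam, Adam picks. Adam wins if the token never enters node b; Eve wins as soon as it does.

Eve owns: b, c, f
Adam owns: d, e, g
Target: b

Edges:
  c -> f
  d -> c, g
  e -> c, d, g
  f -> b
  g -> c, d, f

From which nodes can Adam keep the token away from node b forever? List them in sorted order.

d, e, g

A0 = {b}
A1: add {f} — f (Eve) has f→b.
A2: add {c} — c (Eve) has c→f.
A3 = A2; e.g. d (Adam) can still go to g. Fixed point.
Eve's attractor = {b, c, f}; Adam avoids the target exactly from the complement.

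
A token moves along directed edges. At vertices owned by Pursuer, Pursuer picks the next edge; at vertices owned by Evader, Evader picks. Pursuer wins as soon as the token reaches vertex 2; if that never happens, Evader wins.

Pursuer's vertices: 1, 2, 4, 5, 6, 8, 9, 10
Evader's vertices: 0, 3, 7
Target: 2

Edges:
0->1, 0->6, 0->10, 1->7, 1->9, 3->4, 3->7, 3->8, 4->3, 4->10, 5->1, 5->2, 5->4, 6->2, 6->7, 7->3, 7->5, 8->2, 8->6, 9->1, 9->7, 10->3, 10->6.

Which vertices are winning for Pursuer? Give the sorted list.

A0 = {2}
A1: add {5, 6, 8} — 5 (Pursuer) has 5→2; 6 (Pursuer) has 6→2; 8 (Pursuer) has 8→2.
A2: add {10} — 10 (Pursuer) has 10→6.
A3: add {4} — 4 (Pursuer) has 4→10.
A4 = A3; e.g. 0 (Evader) can still go to 1. Fixed point.
Pursuer's winning region = {2, 4, 5, 6, 8, 10}.

2, 4, 5, 6, 8, 10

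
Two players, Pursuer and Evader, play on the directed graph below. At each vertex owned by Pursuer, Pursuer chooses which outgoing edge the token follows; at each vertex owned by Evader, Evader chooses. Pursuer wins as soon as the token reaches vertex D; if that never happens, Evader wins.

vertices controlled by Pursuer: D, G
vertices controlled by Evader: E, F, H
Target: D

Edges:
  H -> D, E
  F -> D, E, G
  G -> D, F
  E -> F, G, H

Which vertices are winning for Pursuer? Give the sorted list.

A0 = {D}
A1: add {G} — G (Pursuer) has G→D.
A2 = A1; e.g. E (Evader) can still go to F. Fixed point.
Pursuer's winning region = {D, G}.

D, G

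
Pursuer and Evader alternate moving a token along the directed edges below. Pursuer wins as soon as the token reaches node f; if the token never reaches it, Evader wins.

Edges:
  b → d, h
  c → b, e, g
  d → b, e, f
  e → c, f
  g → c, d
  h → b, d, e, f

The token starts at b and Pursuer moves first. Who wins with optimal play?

Evader

Track states (vertex, player-to-move).
A0 = {(f,Pursuer), (f,Evader)}
A1: add {(d,Pursuer), (e,Pursuer), (h,Pursuer)}.
A2: add {(b,Evader)}.
A3: add {(c,Pursuer)}.
A4: add {(e,Evader), (g,Evader)}.
A5 = A4; e.g. (b,Pursuer) stays out. (b,Pursuer) never enters ⇒ Evader avoids the target.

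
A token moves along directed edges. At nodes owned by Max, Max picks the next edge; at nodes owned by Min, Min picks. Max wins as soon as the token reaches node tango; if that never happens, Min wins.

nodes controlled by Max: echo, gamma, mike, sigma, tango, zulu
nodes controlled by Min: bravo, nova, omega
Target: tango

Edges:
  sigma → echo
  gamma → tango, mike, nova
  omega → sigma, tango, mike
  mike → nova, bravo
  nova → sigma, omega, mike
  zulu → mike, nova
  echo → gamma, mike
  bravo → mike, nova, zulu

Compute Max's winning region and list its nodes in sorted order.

echo, gamma, sigma, tango

A0 = {tango}
A1: add {gamma} — gamma (Max) has gamma→tango.
A2: add {echo} — echo (Max) has echo→gamma.
A3: add {sigma} — sigma (Max) has sigma→echo.
A4 = A3; e.g. omega (Min) can still go to mike. Fixed point.
Max's winning region = {echo, gamma, sigma, tango}.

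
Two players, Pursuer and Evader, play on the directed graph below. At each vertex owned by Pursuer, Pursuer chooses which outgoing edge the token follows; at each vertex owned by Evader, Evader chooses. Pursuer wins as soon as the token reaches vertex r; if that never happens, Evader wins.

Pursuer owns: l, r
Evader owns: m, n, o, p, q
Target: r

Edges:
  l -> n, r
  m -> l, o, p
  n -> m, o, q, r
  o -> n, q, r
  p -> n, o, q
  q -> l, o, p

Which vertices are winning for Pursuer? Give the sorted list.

l, r

A0 = {r}
A1: add {l} — l (Pursuer) has l→r.
A2 = A1; e.g. m (Evader) can still go to o. Fixed point.
Pursuer's winning region = {l, r}.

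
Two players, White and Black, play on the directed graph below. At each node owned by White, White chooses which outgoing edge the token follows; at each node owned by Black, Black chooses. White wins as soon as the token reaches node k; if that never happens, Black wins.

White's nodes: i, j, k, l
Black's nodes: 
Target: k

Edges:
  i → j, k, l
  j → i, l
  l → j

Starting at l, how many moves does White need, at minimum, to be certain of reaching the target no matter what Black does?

A0 = {k}
A1: add {i} — i (White) has i→k.
A2: add {j} — j (White) has j→i.
A3: add {l} — l (White) has l→j.
A3 = all vertices. Fixed point.
l enters the attractor at level 3, so White can force the target in 3 moves from there.

3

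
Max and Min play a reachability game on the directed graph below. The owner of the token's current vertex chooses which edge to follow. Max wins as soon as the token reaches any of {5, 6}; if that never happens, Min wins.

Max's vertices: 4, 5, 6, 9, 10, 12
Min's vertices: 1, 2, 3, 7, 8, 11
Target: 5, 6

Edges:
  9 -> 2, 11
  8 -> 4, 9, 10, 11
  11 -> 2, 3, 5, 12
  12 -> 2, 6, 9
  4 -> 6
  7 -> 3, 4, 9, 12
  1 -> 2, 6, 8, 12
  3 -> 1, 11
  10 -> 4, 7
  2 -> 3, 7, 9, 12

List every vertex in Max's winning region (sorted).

4, 5, 6, 10, 12

A0 = {5, 6}
A1: add {4, 12} — 4 (Max) has 4→6; 12 (Max) has 12→6.
A2: add {10} — 10 (Max) has 10→4.
A3 = A2; e.g. 1 (Min) can still go to 2. Fixed point.
Max's winning region = {4, 5, 6, 10, 12}.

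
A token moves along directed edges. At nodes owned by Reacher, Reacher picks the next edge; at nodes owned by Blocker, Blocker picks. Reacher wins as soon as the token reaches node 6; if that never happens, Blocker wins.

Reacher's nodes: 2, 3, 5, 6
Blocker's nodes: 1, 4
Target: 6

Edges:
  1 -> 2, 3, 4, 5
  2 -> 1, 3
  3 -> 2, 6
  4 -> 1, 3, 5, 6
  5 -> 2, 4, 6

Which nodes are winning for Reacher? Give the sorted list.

A0 = {6}
A1: add {3, 5} — 3 (Reacher) has 3→6; 5 (Reacher) has 5→6.
A2: add {2} — 2 (Reacher) has 2→3.
A3 = A2; e.g. 1 (Blocker) can still go to 4. Fixed point.
Reacher's winning region = {2, 3, 5, 6}.

2, 3, 5, 6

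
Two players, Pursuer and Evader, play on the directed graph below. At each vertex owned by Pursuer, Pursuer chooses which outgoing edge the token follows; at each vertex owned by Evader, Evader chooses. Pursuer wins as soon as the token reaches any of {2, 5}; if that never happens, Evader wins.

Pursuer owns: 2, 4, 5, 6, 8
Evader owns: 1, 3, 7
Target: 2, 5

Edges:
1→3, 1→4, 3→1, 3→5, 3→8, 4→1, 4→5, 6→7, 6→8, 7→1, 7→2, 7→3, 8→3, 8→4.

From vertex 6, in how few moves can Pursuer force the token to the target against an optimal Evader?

3

A0 = {2, 5}
A1: add {4} — 4 (Pursuer) has 4→5.
A2: add {8} — 8 (Pursuer) has 8→4.
A3: add {6} — 6 (Pursuer) has 6→8.
A4 = A3; e.g. 1 (Evader) can still go to 3. Fixed point.
6 enters the attractor at level 3, so Pursuer can force the target in 3 moves from there.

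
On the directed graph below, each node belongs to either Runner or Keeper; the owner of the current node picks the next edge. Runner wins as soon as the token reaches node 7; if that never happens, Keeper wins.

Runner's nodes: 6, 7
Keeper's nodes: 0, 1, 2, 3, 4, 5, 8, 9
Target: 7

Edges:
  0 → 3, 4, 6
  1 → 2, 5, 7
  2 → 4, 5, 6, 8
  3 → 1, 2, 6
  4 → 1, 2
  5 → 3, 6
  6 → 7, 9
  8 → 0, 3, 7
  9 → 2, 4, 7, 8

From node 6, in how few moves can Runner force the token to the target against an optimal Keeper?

1

A0 = {7}
A1: add {6} — 6 (Runner) has 6→7.
A2 = A1; e.g. 0 (Keeper) can still go to 3. Fixed point.
6 enters the attractor at level 1, so Runner can force the target in 1 move from there.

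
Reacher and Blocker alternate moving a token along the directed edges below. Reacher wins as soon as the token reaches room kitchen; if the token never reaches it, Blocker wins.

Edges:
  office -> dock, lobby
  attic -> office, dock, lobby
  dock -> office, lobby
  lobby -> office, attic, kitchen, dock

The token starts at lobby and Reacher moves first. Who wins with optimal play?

Track states (vertex, player-to-move).
A0 = {(kitchen,Reacher), (kitchen,Blocker)}
A1: add {(lobby,Reacher)}.
(lobby,Reacher) ∈ A1 ⇒ Reacher forces the target.

Reacher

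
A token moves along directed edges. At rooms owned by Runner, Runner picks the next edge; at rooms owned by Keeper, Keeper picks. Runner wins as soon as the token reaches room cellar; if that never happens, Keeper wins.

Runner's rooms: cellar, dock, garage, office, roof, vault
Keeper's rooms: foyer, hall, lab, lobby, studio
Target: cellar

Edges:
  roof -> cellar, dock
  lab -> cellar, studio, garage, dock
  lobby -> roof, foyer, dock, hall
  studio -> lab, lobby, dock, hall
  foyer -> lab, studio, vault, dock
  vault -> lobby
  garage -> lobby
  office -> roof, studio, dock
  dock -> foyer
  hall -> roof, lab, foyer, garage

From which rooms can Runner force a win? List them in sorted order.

cellar, office, roof

A0 = {cellar}
A1: add {roof} — roof (Runner) has roof→cellar.
A2: add {office} — office (Runner) has office→roof.
A3 = A2; e.g. lab (Keeper) can still go to studio. Fixed point.
Runner's winning region = {cellar, office, roof}.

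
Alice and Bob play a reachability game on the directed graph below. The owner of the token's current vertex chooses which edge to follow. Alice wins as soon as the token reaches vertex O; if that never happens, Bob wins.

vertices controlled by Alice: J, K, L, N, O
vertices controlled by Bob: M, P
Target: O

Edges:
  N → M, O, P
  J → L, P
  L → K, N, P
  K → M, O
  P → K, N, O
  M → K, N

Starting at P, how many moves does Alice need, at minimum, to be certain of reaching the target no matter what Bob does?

2

A0 = {O}
A1: add {K, N} — K (Alice) has K→O; N (Alice) has N→O.
A2: add {L, M, P} — L (Alice) has L→K; M (Bob): all of {K, N} already in; P (Bob): all of {K, N, O} already in.
P enters the attractor at level 2, so Alice can force the target in 2 moves from there.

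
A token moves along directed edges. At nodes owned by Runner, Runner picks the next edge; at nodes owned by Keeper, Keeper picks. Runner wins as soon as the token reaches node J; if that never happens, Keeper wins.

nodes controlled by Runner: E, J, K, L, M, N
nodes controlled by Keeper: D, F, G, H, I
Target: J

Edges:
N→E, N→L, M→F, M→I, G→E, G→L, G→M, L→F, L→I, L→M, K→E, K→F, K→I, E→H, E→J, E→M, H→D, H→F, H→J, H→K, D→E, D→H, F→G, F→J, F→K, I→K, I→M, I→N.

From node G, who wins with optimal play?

A0 = {J}
A1: add {E} — E (Runner) has E→J.
A2: add {K, N} — K (Runner) has K→E; N (Runner) has N→E.
A3 = A2; e.g. D (Keeper) can still go to H. Fixed point.
G never enters the attractor, so Keeper can avoid the target forever.

Keeper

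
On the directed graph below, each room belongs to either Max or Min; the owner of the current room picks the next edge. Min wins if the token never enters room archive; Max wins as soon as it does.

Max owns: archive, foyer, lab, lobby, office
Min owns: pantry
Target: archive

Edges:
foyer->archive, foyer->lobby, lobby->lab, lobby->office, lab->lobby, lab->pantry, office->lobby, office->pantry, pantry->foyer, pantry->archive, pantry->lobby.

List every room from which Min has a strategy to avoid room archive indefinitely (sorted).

lab, lobby, office, pantry

A0 = {archive}
A1: add {foyer} — foyer (Max) has foyer→archive.
A2 = A1; e.g. lobby (Max) has no edge into A1. Fixed point.
Max's attractor = {archive, foyer}; Min avoids the target exactly from the complement.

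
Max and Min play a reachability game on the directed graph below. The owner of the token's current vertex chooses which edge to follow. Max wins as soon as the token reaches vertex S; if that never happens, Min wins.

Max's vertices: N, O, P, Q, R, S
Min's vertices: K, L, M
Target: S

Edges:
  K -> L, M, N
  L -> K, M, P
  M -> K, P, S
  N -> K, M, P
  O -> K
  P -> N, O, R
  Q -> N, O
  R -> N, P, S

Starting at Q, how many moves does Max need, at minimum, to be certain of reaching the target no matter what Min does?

A0 = {S}
A1: add {R} — R (Max) has R→S.
A2: add {P} — P (Max) has P→R.
A3: add {N} — N (Max) has N→P.
A4: add {Q} — Q (Max) has Q→N.
A5 = A4; e.g. K (Min) can still go to L. Fixed point.
Q enters the attractor at level 4, so Max can force the target in 4 moves from there.

4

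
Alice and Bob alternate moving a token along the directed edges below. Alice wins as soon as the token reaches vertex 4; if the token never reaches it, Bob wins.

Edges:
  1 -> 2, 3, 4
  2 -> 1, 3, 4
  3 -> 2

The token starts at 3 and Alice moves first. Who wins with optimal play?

Bob

Track states (vertex, player-to-move).
A0 = {(4,Alice), (4,Bob)}
A1: add {(1,Alice), (2,Alice)}.
A2: add {(3,Bob)}.
A3 = A2; e.g. (1,Bob) stays out. (3,Alice) never enters ⇒ Bob avoids the target.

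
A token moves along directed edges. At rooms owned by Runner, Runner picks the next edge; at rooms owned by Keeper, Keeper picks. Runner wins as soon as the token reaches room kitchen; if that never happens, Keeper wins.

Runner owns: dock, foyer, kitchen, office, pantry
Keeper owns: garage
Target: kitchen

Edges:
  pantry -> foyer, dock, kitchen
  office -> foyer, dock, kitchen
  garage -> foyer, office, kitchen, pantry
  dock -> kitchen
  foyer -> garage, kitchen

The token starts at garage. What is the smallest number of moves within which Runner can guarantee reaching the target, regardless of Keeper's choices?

2

A0 = {kitchen}
A1: add {dock, foyer, office, pantry} — foyer (Runner) has foyer→kitchen; office (Runner) has office→kitchen; dock (Runner) has dock→kitchen; pantry (Runner) has pantry→kitchen.
A2: add {garage} — garage (Keeper): all of {foyer, office, kitchen, pantry} already in.
A2 = all vertices. Fixed point.
garage enters the attractor at level 2, so Runner can force the target in 2 moves from there.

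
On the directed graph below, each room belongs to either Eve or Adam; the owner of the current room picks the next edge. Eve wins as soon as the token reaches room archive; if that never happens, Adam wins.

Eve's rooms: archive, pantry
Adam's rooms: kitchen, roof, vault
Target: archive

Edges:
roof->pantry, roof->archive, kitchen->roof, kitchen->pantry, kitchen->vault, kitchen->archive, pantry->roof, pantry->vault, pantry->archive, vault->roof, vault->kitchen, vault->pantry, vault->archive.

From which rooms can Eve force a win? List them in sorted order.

archive, pantry, roof

A0 = {archive}
A1: add {pantry} — pantry (Eve) has pantry→archive.
A2: add {roof} — roof (Adam): all of {pantry, archive} already in.
A3 = A2; e.g. kitchen (Adam) can still go to vault. Fixed point.
Eve's winning region = {archive, pantry, roof}.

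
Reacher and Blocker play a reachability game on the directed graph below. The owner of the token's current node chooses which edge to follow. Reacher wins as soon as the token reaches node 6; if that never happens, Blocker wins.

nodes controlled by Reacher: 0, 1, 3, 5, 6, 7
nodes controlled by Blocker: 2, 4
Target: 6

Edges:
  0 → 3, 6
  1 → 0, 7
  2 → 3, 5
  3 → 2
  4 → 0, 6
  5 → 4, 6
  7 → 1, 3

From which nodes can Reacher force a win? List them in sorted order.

A0 = {6}
A1: add {0, 5} — 0 (Reacher) has 0→6; 5 (Reacher) has 5→6.
A2: add {1, 4} — 1 (Reacher) has 1→0; 4 (Blocker): all of {0, 6} already in.
A3: add {7} — 7 (Reacher) has 7→1.
A4 = A3; e.g. 2 (Blocker) can still go to 3. Fixed point.
Reacher's winning region = {0, 1, 4, 5, 6, 7}.

0, 1, 4, 5, 6, 7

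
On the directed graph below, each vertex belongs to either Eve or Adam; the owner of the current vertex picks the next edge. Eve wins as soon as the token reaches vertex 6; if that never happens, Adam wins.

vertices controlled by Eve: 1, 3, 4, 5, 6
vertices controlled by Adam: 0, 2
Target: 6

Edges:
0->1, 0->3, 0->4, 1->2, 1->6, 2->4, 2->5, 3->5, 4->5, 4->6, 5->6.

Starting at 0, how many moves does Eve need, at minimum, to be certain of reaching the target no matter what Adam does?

3

A0 = {6}
A1: add {1, 4, 5} — 1 (Eve) has 1→6; 4 (Eve) has 4→6; 5 (Eve) has 5→6.
A2: add {2, 3} — 2 (Adam): all of {4, 5} already in; 3 (Eve) has 3→5.
A3: add {0} — 0 (Adam): all of {1, 3, 4} already in.
A3 = all vertices. Fixed point.
0 enters the attractor at level 3, so Eve can force the target in 3 moves from there.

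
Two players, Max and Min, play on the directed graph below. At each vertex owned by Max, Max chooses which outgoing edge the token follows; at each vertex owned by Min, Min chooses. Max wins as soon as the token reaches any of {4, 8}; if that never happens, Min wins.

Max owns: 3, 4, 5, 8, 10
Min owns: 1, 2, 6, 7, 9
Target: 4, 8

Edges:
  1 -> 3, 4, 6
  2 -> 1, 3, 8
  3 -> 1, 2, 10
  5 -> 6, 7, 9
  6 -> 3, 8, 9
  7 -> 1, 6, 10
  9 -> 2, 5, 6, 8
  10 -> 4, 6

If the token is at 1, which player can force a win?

A0 = {4, 8}
A1: add {10} — 10 (Max) has 10→4.
A2: add {3} — 3 (Max) has 3→10.
A3 = A2; e.g. 1 (Min) can still go to 6. Fixed point.
1 never enters the attractor, so Min can avoid the target forever.

Min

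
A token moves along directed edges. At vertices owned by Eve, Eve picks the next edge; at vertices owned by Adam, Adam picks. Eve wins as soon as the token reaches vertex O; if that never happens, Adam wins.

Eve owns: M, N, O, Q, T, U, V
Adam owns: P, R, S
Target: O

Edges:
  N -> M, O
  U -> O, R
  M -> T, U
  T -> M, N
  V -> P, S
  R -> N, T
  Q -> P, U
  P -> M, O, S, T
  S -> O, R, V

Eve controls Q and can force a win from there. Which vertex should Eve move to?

U

A0 = {O}
A1: add {N, U} — N (Eve) has N→O; U (Eve) has U→O.
A2: add {M, Q, T} — M (Eve) has M→U; Q (Eve) has Q→U; T (Eve) has T→N.
A3: add {R} — R (Adam): all of {N, T} already in.
A4 = A3; e.g. P (Adam) can still go to S. Fixed point.
From Q, successor U is in the attractor (rank 1); the other successor P is not.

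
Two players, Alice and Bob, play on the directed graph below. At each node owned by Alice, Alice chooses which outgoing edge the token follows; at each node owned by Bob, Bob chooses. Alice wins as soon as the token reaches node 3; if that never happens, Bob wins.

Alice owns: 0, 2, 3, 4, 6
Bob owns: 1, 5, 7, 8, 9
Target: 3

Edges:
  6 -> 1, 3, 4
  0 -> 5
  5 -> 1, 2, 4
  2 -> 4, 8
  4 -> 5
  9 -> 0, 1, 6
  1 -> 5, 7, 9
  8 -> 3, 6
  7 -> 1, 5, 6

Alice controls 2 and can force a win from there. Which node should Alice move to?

8

A0 = {3}
A1: add {6} — 6 (Alice) has 6→3.
A2: add {8} — 8 (Bob): all of {3, 6} already in.
A3: add {2} — 2 (Alice) has 2→8.
A4 = A3; e.g. 0 (Alice) has no edge into A3. Fixed point.
From 2, successor 8 is in the attractor (rank 2); the other successor 4 is not.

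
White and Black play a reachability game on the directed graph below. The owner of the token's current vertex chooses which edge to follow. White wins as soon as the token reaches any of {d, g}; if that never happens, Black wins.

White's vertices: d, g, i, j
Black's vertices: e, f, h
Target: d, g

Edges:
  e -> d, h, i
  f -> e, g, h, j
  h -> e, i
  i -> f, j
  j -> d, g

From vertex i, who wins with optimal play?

White

A0 = {d, g}
A1: add {j} — j (White) has j→d.
A2: add {i} — i (White) has i→j.
A3 = A2; e.g. e (Black) can still go to h. Fixed point.
i ∈ A2, so White can force the target.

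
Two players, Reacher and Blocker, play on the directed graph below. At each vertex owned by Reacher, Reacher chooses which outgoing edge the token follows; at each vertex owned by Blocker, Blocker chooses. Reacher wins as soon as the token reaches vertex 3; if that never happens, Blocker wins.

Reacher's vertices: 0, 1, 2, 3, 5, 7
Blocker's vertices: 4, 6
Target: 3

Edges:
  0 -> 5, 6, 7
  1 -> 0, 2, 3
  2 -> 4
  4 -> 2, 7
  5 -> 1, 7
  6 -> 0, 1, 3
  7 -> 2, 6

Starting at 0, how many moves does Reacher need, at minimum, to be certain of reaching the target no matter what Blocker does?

3

A0 = {3}
A1: add {1} — 1 (Reacher) has 1→3.
A2: add {5} — 5 (Reacher) has 5→1.
A3: add {0} — 0 (Reacher) has 0→5.
0 enters the attractor at level 3, so Reacher can force the target in 3 moves from there.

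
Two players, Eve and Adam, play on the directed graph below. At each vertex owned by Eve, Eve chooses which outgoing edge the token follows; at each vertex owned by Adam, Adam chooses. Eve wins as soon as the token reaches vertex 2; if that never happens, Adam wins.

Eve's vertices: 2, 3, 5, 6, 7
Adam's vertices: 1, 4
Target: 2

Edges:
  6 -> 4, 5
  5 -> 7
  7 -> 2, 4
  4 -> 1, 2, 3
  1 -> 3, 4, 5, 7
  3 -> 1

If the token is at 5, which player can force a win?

A0 = {2}
A1: add {7} — 7 (Eve) has 7→2.
A2: add {5} — 5 (Eve) has 5→7.
5 ∈ A2, so Eve can force the target.

Eve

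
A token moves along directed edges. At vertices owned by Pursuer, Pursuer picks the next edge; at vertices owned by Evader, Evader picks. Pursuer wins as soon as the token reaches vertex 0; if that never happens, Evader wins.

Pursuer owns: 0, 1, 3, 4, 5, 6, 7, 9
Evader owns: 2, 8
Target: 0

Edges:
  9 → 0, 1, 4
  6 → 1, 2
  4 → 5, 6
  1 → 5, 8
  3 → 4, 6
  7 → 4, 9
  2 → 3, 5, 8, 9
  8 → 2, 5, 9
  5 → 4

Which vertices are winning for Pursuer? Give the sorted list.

0, 7, 9

A0 = {0}
A1: add {9} — 9 (Pursuer) has 9→0.
A2: add {7} — 7 (Pursuer) has 7→9.
A3 = A2; e.g. 1 (Pursuer) has no edge into A2. Fixed point.
Pursuer's winning region = {0, 7, 9}.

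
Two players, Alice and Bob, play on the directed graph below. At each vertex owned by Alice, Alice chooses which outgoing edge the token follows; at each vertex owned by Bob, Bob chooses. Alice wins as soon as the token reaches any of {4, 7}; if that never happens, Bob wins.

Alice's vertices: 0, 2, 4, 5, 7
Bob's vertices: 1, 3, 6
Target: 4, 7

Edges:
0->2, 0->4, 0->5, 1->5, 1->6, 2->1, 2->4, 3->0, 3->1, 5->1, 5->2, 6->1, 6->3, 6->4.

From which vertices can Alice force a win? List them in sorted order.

A0 = {4, 7}
A1: add {0, 2} — 0 (Alice) has 0→4; 2 (Alice) has 2→4.
A2: add {5} — 5 (Alice) has 5→2.
A3 = A2; e.g. 1 (Bob) can still go to 6. Fixed point.
Alice's winning region = {0, 2, 4, 5, 7}.

0, 2, 4, 5, 7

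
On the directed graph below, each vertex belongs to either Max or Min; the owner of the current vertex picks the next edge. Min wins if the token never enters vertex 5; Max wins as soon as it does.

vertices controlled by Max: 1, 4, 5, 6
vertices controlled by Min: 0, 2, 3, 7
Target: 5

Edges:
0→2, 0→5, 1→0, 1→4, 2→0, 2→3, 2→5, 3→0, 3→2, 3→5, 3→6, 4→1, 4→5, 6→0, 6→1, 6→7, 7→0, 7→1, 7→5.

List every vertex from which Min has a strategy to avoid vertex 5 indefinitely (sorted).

A0 = {5}
A1: add {4} — 4 (Max) has 4→5.
A2: add {1} — 1 (Max) has 1→4.
A3: add {6} — 6 (Max) has 6→1.
A4 = A3; e.g. 0 (Min) can still go to 2. Fixed point.
Max's attractor = {1, 4, 5, 6}; Min avoids the target exactly from the complement.

0, 2, 3, 7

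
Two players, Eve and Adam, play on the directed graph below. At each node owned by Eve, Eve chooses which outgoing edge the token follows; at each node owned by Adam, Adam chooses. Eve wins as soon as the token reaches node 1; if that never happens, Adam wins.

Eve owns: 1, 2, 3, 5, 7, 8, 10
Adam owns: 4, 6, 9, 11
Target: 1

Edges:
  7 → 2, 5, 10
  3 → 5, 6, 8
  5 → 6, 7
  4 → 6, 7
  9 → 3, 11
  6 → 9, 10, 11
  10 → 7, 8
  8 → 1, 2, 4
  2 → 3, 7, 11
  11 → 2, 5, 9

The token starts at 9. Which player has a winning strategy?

A0 = {1}
A1: add {8} — 8 (Eve) has 8→1.
A2: add {3, 10} — 3 (Eve) has 3→8; 10 (Eve) has 10→8.
A3: add {2, 7} — 2 (Eve) has 2→3; 7 (Eve) has 7→10.
A4: add {5} — 5 (Eve) has 5→7.
A5 = A4; e.g. 4 (Adam) can still go to 6. Fixed point.
9 never enters the attractor, so Adam can avoid the target forever.

Adam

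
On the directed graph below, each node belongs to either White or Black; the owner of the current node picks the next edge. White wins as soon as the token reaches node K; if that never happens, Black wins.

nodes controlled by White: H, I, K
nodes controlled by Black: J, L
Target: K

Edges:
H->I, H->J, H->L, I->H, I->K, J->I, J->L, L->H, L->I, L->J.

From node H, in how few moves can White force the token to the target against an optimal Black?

A0 = {K}
A1: add {I} — I (White) has I→K.
A2: add {H} — H (White) has H→I.
A3 = A2; e.g. J (Black) can still go to L. Fixed point.
H enters the attractor at level 2, so White can force the target in 2 moves from there.

2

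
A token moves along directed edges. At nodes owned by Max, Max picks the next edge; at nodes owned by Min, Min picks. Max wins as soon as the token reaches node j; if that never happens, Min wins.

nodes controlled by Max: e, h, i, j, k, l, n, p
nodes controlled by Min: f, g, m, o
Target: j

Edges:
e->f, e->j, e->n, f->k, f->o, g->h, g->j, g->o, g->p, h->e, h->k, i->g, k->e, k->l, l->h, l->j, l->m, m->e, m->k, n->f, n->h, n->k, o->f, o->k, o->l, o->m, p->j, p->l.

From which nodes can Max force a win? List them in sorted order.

A0 = {j}
A1: add {e, l, p} — e (Max) has e→j; l (Max) has l→j; p (Max) has p→j.
A2: add {h, k} — h (Max) has h→e; k (Max) has k→e.
A3: add {m, n} — m (Min): all of {e, k} already in; n (Max) has n→h.
A4 = A3; e.g. f (Min) can still go to o. Fixed point.
Max's winning region = {e, h, j, k, l, m, n, p}.

e, h, j, k, l, m, n, p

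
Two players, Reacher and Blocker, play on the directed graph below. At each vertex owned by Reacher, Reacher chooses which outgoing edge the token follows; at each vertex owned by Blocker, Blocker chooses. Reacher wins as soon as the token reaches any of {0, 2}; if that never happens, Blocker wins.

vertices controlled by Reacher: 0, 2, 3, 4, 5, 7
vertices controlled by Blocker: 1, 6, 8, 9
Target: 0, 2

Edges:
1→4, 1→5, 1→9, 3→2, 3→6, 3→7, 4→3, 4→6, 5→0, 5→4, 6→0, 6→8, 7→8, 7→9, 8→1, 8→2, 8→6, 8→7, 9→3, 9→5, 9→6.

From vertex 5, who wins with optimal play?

Reacher

A0 = {0, 2}
A1: add {3, 5} — 3 (Reacher) has 3→2; 5 (Reacher) has 5→0.
5 ∈ A1, so Reacher can force the target.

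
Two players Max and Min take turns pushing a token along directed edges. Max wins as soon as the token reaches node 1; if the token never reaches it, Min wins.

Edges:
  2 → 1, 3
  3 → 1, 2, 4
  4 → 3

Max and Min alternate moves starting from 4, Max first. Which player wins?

Min

Track states (vertex, player-to-move).
A0 = {(1,Max), (1,Min)}
A1: add {(2,Max), (3,Max)}.
A2: add {(2,Min), (4,Min)}.
A3 = A2; e.g. (3,Min) stays out. (4,Max) never enters ⇒ Min avoids the target.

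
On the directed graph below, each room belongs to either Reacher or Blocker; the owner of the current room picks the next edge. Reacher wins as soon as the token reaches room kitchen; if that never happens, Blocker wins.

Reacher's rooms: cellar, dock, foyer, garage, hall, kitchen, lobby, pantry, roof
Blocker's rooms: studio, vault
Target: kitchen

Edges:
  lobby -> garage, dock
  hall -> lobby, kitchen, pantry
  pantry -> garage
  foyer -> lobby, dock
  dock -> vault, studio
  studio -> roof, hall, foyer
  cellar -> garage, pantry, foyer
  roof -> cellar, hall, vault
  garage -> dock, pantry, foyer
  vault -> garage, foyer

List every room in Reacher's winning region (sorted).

hall, kitchen, roof

A0 = {kitchen}
A1: add {hall} — hall (Reacher) has hall→kitchen.
A2: add {roof} — roof (Reacher) has roof→hall.
A3 = A2; e.g. garage (Reacher) has no edge into A2. Fixed point.
Reacher's winning region = {hall, kitchen, roof}.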